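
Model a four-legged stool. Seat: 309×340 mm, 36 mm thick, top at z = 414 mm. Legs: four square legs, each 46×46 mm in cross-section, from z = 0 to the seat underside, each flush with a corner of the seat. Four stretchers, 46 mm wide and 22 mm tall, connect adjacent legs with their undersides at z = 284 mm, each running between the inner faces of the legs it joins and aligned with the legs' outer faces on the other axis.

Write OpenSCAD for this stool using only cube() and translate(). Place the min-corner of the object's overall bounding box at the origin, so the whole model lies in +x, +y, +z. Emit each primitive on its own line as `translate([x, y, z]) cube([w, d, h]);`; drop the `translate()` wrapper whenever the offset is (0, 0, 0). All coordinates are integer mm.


translate([0, 0, 378]) cube([309, 340, 36]);
cube([46, 46, 378]);
translate([263, 0, 0]) cube([46, 46, 378]);
translate([0, 294, 0]) cube([46, 46, 378]);
translate([263, 294, 0]) cube([46, 46, 378]);
translate([46, 0, 284]) cube([217, 46, 22]);
translate([46, 294, 284]) cube([217, 46, 22]);
translate([0, 46, 284]) cube([46, 248, 22]);
translate([263, 46, 284]) cube([46, 248, 22]);


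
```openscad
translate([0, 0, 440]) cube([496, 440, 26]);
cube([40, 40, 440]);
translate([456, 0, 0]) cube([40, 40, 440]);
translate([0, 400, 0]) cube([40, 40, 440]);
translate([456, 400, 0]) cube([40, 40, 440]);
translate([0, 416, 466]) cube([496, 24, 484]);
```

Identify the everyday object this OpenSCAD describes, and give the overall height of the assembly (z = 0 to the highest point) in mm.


A chair. The overall height is 950 mm.

A slab on four corner posts with a tall panel at the back — a chair. The seat slab sits at z = 440 with thickness 26, and the 484 mm backrest starts at the seat top, so the overall height is 440 + 26 + 484 = 950 mm.


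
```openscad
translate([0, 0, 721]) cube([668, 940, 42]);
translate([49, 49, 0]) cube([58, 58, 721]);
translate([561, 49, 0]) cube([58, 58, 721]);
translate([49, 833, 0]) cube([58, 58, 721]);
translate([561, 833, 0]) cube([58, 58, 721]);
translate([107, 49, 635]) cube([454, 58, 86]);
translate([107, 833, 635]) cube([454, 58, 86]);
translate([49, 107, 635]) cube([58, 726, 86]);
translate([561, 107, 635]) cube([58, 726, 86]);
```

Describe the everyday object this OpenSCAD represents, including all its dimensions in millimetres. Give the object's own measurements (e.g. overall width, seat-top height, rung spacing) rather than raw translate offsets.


A rectangular dining table. The top is 668×940×42 mm with its upper surface at z = 763 mm. It stands on four 58×58 mm square legs, each inset 49 mm from the nearest pair of top edges, running from the floor to the underside of the top. Four apron rails, 58 mm thick and 86 mm tall, run between adjacent legs with their top edges flush with the underside of the top and their outer faces flush with the legs' outer faces.


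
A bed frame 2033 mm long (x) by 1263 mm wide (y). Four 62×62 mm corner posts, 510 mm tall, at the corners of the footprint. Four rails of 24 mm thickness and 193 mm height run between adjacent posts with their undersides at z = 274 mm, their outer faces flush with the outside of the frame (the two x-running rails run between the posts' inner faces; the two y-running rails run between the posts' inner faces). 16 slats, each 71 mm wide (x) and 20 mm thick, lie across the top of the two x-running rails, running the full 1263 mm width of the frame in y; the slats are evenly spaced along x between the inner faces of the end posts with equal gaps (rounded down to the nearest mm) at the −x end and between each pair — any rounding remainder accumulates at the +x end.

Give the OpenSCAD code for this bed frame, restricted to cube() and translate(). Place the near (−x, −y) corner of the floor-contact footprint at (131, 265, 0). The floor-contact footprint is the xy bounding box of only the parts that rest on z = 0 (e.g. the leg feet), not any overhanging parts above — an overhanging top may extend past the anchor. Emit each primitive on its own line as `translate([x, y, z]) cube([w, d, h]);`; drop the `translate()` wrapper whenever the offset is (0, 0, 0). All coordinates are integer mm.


// slat z = rail_z + rail_h = 274 + 193 = 467
// slat gap = ⌊(1909 − 16·71) / 17⌋ = 45
translate([131, 265, 0]) cube([62, 62, 510]);
translate([131, 1466, 0]) cube([62, 62, 510]);
translate([2102, 265, 0]) cube([62, 62, 510]);
translate([2102, 1466, 0]) cube([62, 62, 510]);
translate([193, 265, 274]) cube([1909, 24, 193]);
translate([193, 1504, 274]) cube([1909, 24, 193]);
translate([131, 327, 274]) cube([24, 1139, 193]);
translate([2140, 327, 274]) cube([24, 1139, 193]);
translate([238, 265, 467]) cube([71, 1263, 20]);
translate([354, 265, 467]) cube([71, 1263, 20]);
translate([470, 265, 467]) cube([71, 1263, 20]);
translate([586, 265, 467]) cube([71, 1263, 20]);
translate([702, 265, 467]) cube([71, 1263, 20]);
translate([818, 265, 467]) cube([71, 1263, 20]);
translate([934, 265, 467]) cube([71, 1263, 20]);
translate([1050, 265, 467]) cube([71, 1263, 20]);
translate([1166, 265, 467]) cube([71, 1263, 20]);
translate([1282, 265, 467]) cube([71, 1263, 20]);
translate([1398, 265, 467]) cube([71, 1263, 20]);
translate([1514, 265, 467]) cube([71, 1263, 20]);
translate([1630, 265, 467]) cube([71, 1263, 20]);
translate([1746, 265, 467]) cube([71, 1263, 20]);
translate([1862, 265, 467]) cube([71, 1263, 20]);
translate([1978, 265, 467]) cube([71, 1263, 20]);


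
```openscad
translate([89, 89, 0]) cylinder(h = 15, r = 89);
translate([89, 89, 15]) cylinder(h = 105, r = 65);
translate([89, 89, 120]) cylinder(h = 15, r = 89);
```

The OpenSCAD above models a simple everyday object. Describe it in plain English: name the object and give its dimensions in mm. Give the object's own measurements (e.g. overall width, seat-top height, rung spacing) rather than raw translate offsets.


A spool: two coaxial disc flanges of radius 89 mm and thickness 15 mm, joined by a core cylinder of radius 65 mm and height 105 mm. The lower flange rests on z = 0 and the three cylinders share a vertical axis.


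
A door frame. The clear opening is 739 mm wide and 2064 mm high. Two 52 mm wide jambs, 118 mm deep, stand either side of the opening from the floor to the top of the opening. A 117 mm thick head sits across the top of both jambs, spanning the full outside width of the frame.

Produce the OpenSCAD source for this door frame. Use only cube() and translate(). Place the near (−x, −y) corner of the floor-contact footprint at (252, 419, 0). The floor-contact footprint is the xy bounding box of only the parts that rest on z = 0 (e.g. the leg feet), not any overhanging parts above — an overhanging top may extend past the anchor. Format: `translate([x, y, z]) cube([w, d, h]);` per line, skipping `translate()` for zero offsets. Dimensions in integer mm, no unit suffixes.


translate([252, 419, 0]) cube([52, 118, 2064]);
translate([1043, 419, 0]) cube([52, 118, 2064]);
translate([252, 419, 2064]) cube([843, 118, 117]);


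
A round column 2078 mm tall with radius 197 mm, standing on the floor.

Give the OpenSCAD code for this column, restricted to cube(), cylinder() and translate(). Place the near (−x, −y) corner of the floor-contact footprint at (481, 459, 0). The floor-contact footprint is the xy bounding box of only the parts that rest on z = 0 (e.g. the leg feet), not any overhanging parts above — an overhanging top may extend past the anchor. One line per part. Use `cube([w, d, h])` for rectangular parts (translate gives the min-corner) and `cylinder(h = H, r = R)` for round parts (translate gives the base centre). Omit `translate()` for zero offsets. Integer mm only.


translate([678, 656, 0]) cylinder(h = 2078, r = 197);


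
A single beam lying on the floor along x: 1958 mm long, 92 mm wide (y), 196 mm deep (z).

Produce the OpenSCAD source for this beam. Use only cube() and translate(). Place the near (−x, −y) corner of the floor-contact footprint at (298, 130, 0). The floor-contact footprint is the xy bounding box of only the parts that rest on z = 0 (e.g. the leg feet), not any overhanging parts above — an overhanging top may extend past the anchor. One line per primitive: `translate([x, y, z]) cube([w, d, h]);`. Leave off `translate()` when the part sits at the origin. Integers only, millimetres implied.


translate([298, 130, 0]) cube([1958, 92, 196]);


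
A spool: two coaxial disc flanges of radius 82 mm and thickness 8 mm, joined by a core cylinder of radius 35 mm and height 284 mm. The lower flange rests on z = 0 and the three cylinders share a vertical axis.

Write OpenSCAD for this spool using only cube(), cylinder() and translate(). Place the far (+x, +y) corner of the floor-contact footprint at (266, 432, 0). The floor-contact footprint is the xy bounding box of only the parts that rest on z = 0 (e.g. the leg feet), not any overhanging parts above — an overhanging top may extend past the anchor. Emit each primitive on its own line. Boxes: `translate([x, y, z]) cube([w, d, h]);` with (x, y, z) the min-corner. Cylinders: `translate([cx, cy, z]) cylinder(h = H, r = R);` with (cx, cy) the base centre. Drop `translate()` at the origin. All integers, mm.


translate([184, 350, 0]) cylinder(h = 8, r = 82);
translate([184, 350, 8]) cylinder(h = 284, r = 35);
translate([184, 350, 292]) cylinder(h = 8, r = 82);


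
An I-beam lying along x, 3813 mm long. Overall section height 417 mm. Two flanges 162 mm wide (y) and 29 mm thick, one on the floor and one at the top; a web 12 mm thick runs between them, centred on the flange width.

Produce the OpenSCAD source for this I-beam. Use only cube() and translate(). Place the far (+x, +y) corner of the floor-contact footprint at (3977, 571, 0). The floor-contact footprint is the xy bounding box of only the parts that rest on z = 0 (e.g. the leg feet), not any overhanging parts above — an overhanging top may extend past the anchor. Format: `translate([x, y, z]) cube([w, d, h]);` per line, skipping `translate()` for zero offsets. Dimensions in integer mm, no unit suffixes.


translate([164, 409, 0]) cube([3813, 162, 29]);
translate([164, 484, 29]) cube([3813, 12, 359]);
translate([164, 409, 388]) cube([3813, 162, 29]);


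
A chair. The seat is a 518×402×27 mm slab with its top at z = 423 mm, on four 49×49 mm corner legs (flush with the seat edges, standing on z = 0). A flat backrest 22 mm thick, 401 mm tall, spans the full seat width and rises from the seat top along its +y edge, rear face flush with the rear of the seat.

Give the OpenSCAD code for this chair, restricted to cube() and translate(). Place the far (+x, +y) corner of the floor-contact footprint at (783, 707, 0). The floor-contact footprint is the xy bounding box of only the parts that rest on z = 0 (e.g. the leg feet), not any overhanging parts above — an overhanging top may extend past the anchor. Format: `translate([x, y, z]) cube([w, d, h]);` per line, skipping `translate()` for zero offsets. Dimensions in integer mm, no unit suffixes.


translate([265, 305, 396]) cube([518, 402, 27]);
translate([265, 305, 0]) cube([49, 49, 396]);
translate([734, 305, 0]) cube([49, 49, 396]);
translate([265, 658, 0]) cube([49, 49, 396]);
translate([734, 658, 0]) cube([49, 49, 396]);
translate([265, 685, 423]) cube([518, 22, 401]);


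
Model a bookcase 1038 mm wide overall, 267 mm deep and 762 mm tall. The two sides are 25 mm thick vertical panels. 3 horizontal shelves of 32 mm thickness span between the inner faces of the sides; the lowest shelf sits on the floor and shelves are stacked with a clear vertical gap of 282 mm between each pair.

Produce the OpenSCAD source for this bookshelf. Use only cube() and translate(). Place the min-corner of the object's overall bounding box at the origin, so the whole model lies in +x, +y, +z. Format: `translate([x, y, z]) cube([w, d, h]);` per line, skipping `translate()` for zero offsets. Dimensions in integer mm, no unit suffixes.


cube([25, 267, 762]);
translate([1013, 0, 0]) cube([25, 267, 762]);
translate([25, 0, 0]) cube([988, 267, 32]);
translate([25, 0, 314]) cube([988, 267, 32]);
translate([25, 0, 628]) cube([988, 267, 32]);


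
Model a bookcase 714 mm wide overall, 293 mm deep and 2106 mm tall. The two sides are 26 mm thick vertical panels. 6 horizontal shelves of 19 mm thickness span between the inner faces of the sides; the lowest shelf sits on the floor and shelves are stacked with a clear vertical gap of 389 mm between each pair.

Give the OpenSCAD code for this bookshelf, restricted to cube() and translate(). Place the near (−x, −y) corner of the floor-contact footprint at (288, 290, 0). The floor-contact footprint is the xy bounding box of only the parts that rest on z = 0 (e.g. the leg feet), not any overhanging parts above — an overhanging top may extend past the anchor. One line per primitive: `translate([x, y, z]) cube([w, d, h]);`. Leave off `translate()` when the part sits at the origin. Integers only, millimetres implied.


translate([288, 290, 0]) cube([26, 293, 2106]);
translate([976, 290, 0]) cube([26, 293, 2106]);
translate([314, 290, 0]) cube([662, 293, 19]);
translate([314, 290, 408]) cube([662, 293, 19]);
translate([314, 290, 816]) cube([662, 293, 19]);
translate([314, 290, 1224]) cube([662, 293, 19]);
translate([314, 290, 1632]) cube([662, 293, 19]);
translate([314, 290, 2040]) cube([662, 293, 19]);


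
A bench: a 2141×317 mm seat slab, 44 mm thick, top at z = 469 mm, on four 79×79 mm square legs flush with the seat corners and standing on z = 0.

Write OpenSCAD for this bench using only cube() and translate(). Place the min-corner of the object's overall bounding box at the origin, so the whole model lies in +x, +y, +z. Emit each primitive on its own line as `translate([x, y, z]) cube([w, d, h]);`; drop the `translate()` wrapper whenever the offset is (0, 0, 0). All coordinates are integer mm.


// leg_h = 469 − 44 = 425
translate([0, 0, 425]) cube([2141, 317, 44]);
cube([79, 79, 425]);
translate([0, 238, 0]) cube([79, 79, 425]);
translate([2062, 0, 0]) cube([79, 79, 425]);
translate([2062, 238, 0]) cube([79, 79, 425]);


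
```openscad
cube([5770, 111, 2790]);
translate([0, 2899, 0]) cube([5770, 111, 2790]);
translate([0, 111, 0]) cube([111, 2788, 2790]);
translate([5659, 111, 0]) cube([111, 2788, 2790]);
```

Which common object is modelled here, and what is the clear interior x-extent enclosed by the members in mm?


A house (or room) frame. The interior width is 5548 mm.

Four 2790 mm walls enclosing a rectangle with no floor or roof — a room or house frame. Outside width is 5770 mm and wall thickness is 111 mm, so the interior width is 5770 − 2 × 111 = 5548 mm.


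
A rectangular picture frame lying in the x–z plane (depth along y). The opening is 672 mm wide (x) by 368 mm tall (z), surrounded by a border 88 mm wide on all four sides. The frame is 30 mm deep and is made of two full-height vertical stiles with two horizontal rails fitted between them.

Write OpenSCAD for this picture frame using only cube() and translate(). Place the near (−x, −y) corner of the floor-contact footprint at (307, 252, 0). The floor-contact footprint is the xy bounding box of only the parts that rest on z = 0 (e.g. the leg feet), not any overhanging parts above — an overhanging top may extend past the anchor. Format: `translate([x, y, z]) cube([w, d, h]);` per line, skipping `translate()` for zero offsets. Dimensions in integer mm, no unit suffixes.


translate([307, 252, 0]) cube([88, 30, 544]);
translate([1067, 252, 0]) cube([88, 30, 544]);
translate([395, 252, 0]) cube([672, 30, 88]);
translate([395, 252, 456]) cube([672, 30, 88]);


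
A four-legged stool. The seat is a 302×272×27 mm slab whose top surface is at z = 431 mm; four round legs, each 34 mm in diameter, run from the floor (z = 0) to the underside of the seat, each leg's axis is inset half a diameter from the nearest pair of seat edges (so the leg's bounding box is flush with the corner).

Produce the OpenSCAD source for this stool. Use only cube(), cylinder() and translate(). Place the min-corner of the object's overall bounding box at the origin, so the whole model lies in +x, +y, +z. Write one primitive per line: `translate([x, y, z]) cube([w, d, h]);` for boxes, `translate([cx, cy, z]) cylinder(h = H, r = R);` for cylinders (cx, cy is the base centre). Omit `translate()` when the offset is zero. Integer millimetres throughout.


translate([0, 0, 404]) cube([302, 272, 27]);
translate([17, 17, 0]) cylinder(h = 404, r = 17);
translate([285, 17, 0]) cylinder(h = 404, r = 17);
translate([17, 255, 0]) cylinder(h = 404, r = 17);
translate([285, 255, 0]) cylinder(h = 404, r = 17);


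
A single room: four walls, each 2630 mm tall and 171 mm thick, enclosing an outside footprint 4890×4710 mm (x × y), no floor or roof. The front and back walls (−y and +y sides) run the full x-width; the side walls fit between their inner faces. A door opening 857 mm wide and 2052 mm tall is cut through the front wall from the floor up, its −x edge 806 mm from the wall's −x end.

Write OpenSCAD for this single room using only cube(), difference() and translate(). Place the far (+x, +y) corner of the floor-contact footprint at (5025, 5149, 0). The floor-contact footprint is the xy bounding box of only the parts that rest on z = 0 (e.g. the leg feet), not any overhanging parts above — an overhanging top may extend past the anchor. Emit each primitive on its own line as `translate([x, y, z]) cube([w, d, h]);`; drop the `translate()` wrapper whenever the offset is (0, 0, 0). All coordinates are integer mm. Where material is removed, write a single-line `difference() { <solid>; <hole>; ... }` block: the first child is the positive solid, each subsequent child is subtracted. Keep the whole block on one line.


difference() { translate([135, 439, 0]) cube([4890, 171, 2630]); translate([941, 439, 0]) cube([857, 171, 2052]); }
translate([135, 4978, 0]) cube([4890, 171, 2630]);
translate([135, 610, 0]) cube([171, 4368, 2630]);
translate([4854, 610, 0]) cube([171, 4368, 2630]);


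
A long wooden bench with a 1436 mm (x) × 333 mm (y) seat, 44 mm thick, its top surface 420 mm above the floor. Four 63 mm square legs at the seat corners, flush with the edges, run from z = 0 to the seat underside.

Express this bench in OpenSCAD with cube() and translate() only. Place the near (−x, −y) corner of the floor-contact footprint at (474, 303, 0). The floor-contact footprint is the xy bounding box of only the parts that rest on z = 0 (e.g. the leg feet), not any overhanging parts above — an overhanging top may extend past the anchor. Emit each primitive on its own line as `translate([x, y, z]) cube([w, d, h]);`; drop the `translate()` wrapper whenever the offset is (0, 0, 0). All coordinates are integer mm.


translate([474, 303, 376]) cube([1436, 333, 44]);
translate([474, 303, 0]) cube([63, 63, 376]);
translate([474, 573, 0]) cube([63, 63, 376]);
translate([1847, 303, 0]) cube([63, 63, 376]);
translate([1847, 573, 0]) cube([63, 63, 376]);


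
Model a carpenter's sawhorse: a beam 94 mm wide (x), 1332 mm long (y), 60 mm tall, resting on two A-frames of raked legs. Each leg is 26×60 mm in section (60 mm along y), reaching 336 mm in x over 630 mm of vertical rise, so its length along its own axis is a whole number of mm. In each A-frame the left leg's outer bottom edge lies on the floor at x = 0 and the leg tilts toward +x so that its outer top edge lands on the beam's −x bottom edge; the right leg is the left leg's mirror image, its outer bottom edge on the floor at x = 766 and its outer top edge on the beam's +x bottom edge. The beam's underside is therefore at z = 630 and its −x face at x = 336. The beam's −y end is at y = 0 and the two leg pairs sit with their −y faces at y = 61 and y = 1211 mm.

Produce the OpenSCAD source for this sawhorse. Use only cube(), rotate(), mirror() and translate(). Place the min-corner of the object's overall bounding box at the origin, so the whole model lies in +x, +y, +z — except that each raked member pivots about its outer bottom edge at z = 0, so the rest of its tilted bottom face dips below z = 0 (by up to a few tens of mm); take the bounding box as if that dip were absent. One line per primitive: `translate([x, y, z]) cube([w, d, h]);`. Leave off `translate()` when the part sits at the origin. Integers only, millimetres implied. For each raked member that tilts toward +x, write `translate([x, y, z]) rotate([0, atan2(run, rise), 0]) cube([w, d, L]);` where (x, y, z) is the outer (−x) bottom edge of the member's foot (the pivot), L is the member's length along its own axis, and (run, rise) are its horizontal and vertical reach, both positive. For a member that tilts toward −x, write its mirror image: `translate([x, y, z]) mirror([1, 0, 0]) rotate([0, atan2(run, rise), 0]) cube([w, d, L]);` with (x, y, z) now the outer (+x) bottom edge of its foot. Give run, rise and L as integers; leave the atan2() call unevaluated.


translate([336, 0, 630]) cube([94, 1332, 60]);
translate([0, 61, 0]) rotate([0, atan2(336, 630), 0]) cube([26, 60, 714]);
translate([766, 61, 0]) mirror([1, 0, 0]) rotate([0, atan2(336, 630), 0]) cube([26, 60, 714]);
translate([0, 1211, 0]) rotate([0, atan2(336, 630), 0]) cube([26, 60, 714]);
translate([766, 1211, 0]) mirror([1, 0, 0]) rotate([0, atan2(336, 630), 0]) cube([26, 60, 714]);


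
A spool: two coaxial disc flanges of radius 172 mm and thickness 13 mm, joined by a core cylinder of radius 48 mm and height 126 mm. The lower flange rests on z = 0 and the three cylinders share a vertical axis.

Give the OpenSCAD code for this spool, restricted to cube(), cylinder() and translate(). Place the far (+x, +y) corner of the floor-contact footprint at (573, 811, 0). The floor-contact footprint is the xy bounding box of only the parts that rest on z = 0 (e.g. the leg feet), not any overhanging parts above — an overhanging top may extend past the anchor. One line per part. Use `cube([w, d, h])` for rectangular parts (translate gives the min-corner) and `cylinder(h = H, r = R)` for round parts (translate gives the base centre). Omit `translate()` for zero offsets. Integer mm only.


translate([401, 639, 0]) cylinder(h = 13, r = 172);
translate([401, 639, 13]) cylinder(h = 126, r = 48);
translate([401, 639, 139]) cylinder(h = 13, r = 172);


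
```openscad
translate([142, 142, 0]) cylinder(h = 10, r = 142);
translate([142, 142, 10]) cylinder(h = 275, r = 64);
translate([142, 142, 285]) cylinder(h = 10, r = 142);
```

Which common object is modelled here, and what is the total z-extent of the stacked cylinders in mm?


A spool. The overall height is 295 mm.

Three coaxial cylinders, large–small–large — a spool. Two 10 mm flanges and a 275 mm core give 10 + 275 + 10 = 295 mm.


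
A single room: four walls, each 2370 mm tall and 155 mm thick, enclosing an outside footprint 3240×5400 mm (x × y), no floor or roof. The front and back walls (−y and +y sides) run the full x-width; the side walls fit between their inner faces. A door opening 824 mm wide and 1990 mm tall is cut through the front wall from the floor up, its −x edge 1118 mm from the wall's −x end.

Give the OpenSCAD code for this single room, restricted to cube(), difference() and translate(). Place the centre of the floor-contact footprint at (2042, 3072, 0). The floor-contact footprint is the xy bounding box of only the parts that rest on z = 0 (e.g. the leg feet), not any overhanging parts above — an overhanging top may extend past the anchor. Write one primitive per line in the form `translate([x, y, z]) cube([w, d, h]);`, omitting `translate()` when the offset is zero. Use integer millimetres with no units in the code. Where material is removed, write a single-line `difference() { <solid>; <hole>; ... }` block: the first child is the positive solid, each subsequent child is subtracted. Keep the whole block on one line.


difference() { translate([422, 372, 0]) cube([3240, 155, 2370]); translate([1540, 372, 0]) cube([824, 155, 1990]); }
translate([422, 5617, 0]) cube([3240, 155, 2370]);
translate([422, 527, 0]) cube([155, 5090, 2370]);
translate([3507, 527, 0]) cube([155, 5090, 2370]);


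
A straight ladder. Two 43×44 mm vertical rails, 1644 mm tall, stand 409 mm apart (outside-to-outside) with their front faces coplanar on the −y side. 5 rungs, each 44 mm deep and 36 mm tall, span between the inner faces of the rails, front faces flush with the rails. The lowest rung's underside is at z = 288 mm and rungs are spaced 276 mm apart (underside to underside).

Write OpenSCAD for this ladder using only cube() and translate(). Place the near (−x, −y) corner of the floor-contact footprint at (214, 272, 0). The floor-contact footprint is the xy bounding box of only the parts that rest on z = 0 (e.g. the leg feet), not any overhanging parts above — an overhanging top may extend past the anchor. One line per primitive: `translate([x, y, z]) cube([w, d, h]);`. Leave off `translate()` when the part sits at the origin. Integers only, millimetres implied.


translate([214, 272, 0]) cube([43, 44, 1644]);
translate([580, 272, 0]) cube([43, 44, 1644]);
translate([257, 272, 288]) cube([323, 44, 36]);
translate([257, 272, 564]) cube([323, 44, 36]);
translate([257, 272, 840]) cube([323, 44, 36]);
translate([257, 272, 1116]) cube([323, 44, 36]);
translate([257, 272, 1392]) cube([323, 44, 36]);


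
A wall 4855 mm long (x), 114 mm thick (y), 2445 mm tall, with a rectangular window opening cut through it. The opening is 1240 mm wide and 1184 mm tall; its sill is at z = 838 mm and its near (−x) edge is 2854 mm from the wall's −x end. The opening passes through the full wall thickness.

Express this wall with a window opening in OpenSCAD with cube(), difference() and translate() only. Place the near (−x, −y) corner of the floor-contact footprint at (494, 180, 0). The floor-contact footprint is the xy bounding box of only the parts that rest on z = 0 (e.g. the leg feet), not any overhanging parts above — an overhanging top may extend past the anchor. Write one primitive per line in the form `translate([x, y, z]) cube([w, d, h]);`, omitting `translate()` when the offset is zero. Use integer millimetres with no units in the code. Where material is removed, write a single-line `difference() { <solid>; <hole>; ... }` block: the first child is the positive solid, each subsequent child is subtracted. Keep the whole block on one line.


difference() { translate([494, 180, 0]) cube([4855, 114, 2445]); translate([3348, 180, 838]) cube([1240, 114, 1184]); }


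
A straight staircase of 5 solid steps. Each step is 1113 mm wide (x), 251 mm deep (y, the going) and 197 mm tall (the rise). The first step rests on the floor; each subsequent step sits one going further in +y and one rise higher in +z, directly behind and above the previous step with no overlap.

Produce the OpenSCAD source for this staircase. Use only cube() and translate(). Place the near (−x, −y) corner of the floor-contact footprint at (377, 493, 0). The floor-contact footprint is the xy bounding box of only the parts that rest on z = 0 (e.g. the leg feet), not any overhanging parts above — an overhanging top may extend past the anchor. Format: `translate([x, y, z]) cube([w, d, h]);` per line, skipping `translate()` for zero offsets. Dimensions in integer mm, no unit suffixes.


translate([377, 493, 0]) cube([1113, 251, 197]);
translate([377, 744, 197]) cube([1113, 251, 197]);
translate([377, 995, 394]) cube([1113, 251, 197]);
translate([377, 1246, 591]) cube([1113, 251, 197]);
translate([377, 1497, 788]) cube([1113, 251, 197]);


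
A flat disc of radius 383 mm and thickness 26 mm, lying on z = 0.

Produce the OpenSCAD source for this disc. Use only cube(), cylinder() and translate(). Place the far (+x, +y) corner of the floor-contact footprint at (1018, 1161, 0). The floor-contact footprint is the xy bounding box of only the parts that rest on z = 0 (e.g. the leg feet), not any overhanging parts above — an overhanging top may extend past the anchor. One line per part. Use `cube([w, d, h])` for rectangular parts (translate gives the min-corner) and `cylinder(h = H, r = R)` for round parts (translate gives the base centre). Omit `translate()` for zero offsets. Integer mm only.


translate([635, 778, 0]) cylinder(h = 26, r = 383);


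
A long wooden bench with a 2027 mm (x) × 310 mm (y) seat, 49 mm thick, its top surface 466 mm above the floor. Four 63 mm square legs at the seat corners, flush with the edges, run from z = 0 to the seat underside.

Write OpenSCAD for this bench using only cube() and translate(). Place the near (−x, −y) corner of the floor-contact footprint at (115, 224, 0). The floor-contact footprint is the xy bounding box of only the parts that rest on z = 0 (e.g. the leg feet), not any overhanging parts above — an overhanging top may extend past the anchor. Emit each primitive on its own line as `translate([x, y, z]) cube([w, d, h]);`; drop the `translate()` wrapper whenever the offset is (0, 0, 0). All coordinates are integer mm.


// leg_h = 466 − 49 = 417
translate([115, 224, 417]) cube([2027, 310, 49]);
translate([115, 224, 0]) cube([63, 63, 417]);
translate([115, 471, 0]) cube([63, 63, 417]);
translate([2079, 224, 0]) cube([63, 63, 417]);
translate([2079, 471, 0]) cube([63, 63, 417]);


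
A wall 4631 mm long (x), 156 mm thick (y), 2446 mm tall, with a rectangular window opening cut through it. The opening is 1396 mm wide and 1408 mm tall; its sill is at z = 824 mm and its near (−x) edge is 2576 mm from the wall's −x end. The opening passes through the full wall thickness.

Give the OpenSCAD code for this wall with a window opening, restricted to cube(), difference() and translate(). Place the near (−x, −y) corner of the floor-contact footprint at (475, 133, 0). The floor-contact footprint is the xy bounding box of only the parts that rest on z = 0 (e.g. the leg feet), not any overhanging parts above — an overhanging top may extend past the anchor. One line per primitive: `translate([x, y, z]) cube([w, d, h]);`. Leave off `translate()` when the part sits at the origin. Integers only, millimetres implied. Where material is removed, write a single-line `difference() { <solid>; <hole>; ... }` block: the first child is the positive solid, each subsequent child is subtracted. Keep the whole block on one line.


difference() { translate([475, 133, 0]) cube([4631, 156, 2446]); translate([3051, 133, 824]) cube([1396, 156, 1408]); }


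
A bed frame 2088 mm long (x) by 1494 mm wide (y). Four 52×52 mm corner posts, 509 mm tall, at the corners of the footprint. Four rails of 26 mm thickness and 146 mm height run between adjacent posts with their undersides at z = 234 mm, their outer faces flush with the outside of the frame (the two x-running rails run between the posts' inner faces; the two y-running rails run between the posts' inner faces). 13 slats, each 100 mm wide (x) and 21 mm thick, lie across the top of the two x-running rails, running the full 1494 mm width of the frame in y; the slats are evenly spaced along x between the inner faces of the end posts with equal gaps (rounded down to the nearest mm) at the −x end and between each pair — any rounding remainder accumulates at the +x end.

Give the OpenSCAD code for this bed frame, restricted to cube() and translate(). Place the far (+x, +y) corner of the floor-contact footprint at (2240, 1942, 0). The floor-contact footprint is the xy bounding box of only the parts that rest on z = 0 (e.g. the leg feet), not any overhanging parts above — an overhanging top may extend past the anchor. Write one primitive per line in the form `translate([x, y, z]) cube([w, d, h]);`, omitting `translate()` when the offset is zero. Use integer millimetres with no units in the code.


// slat z = rail_z + rail_h = 234 + 146 = 380
// slat gap = ⌊(1984 − 13·100) / 14⌋ = 48
translate([152, 448, 0]) cube([52, 52, 509]);
translate([152, 1890, 0]) cube([52, 52, 509]);
translate([2188, 448, 0]) cube([52, 52, 509]);
translate([2188, 1890, 0]) cube([52, 52, 509]);
translate([204, 448, 234]) cube([1984, 26, 146]);
translate([204, 1916, 234]) cube([1984, 26, 146]);
translate([152, 500, 234]) cube([26, 1390, 146]);
translate([2214, 500, 234]) cube([26, 1390, 146]);
translate([252, 448, 380]) cube([100, 1494, 21]);
translate([400, 448, 380]) cube([100, 1494, 21]);
translate([548, 448, 380]) cube([100, 1494, 21]);
translate([696, 448, 380]) cube([100, 1494, 21]);
translate([844, 448, 380]) cube([100, 1494, 21]);
translate([992, 448, 380]) cube([100, 1494, 21]);
translate([1140, 448, 380]) cube([100, 1494, 21]);
translate([1288, 448, 380]) cube([100, 1494, 21]);
translate([1436, 448, 380]) cube([100, 1494, 21]);
translate([1584, 448, 380]) cube([100, 1494, 21]);
translate([1732, 448, 380]) cube([100, 1494, 21]);
translate([1880, 448, 380]) cube([100, 1494, 21]);
translate([2028, 448, 380]) cube([100, 1494, 21]);


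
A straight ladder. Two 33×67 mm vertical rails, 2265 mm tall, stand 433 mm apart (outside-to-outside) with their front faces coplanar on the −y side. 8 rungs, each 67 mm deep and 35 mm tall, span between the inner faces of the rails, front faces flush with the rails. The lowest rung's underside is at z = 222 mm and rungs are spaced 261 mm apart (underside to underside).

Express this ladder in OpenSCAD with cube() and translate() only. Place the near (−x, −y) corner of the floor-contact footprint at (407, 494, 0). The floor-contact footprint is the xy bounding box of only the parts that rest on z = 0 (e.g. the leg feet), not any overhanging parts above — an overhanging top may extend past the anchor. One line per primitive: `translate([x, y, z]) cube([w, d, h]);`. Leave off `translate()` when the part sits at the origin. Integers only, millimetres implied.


translate([407, 494, 0]) cube([33, 67, 2265]);
translate([807, 494, 0]) cube([33, 67, 2265]);
translate([440, 494, 222]) cube([367, 67, 35]);
translate([440, 494, 483]) cube([367, 67, 35]);
translate([440, 494, 744]) cube([367, 67, 35]);
translate([440, 494, 1005]) cube([367, 67, 35]);
translate([440, 494, 1266]) cube([367, 67, 35]);
translate([440, 494, 1527]) cube([367, 67, 35]);
translate([440, 494, 1788]) cube([367, 67, 35]);
translate([440, 494, 2049]) cube([367, 67, 35]);


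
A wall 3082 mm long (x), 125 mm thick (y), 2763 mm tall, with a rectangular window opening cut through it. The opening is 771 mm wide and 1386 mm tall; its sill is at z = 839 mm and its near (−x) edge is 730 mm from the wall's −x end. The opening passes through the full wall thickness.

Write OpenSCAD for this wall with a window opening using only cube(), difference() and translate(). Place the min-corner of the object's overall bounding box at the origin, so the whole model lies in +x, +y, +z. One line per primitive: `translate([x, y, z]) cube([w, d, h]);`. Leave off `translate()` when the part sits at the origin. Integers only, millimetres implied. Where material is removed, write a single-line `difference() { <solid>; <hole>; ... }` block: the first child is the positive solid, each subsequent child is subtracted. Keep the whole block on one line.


difference() { cube([3082, 125, 2763]); translate([730, 0, 839]) cube([771, 125, 1386]); }


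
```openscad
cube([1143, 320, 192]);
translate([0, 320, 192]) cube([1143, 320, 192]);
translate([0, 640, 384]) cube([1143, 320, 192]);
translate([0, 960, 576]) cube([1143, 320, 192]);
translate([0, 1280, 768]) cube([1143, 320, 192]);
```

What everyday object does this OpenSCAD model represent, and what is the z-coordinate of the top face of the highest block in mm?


A staircase. The total rise is 960 mm.

5 identical blocks, each offset up and back from the previous — a staircase. Each step is 192 mm tall and there are 5 of them, so the total rise is 5 × 192 = 960 mm.


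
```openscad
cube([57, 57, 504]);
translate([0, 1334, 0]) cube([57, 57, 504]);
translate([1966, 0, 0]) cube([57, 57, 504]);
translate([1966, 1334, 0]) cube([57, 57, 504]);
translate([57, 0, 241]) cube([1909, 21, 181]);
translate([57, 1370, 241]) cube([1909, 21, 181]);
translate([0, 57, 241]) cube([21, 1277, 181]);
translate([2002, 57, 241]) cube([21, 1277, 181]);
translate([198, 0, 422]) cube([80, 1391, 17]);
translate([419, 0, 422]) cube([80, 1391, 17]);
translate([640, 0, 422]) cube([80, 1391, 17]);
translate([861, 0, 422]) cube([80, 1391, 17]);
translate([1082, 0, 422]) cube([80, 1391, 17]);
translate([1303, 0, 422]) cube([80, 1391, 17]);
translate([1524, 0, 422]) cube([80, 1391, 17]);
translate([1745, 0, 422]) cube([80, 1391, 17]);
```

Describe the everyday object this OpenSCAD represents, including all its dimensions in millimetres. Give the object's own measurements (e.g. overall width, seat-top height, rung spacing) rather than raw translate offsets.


A bed frame 2023 mm long (x) by 1391 mm wide (y). Four 57×57 mm corner posts, 504 mm tall, at the corners of the footprint. Four rails of 21 mm thickness and 181 mm height run between adjacent posts with their undersides at z = 241 mm, their outer faces flush with the outside of the frame (the two x-running rails run between the posts' inner faces; the two y-running rails run between the posts' inner faces). 8 slats, each 80 mm wide (x) and 17 mm thick, lie across the top of the two x-running rails, running the full 1391 mm width of the frame in y; along x they sit between the end posts with a 141 mm gap after the −x posts and between neighbouring slats and before the +x posts.


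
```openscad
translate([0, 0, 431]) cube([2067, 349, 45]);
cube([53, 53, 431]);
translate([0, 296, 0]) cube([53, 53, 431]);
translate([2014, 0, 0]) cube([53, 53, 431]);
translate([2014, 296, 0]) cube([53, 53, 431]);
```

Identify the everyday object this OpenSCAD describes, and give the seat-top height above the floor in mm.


A bench. The seat-top height is 476 mm.

A long slab on four corner posts — a bench. The slab sits at z = 431 with thickness 45, so the top is 431 + 45 = 476 mm.


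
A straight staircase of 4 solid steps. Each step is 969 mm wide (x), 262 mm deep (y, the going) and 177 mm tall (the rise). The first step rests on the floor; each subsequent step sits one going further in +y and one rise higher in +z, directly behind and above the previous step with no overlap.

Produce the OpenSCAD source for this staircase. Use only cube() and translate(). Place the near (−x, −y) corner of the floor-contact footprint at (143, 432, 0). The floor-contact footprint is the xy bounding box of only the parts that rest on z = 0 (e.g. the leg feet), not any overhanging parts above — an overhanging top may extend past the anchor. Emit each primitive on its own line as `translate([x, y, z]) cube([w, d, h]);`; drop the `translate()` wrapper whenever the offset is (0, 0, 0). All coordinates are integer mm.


translate([143, 432, 0]) cube([969, 262, 177]);
translate([143, 694, 177]) cube([969, 262, 177]);
translate([143, 956, 354]) cube([969, 262, 177]);
translate([143, 1218, 531]) cube([969, 262, 177]);


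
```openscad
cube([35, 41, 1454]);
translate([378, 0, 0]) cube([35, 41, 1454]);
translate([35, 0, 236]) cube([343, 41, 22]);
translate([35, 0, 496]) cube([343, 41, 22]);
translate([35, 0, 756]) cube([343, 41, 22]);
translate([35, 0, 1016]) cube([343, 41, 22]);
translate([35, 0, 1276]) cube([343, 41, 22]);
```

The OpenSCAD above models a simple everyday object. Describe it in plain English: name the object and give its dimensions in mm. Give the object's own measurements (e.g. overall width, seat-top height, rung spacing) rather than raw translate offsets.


A straight ladder. Two 35×41 mm vertical rails, 1454 mm tall, stand 413 mm apart (outside-to-outside) with their front faces coplanar on the −y side. 5 rungs, each 41 mm deep and 22 mm tall, span between the inner faces of the rails, front faces flush with the rails. The lowest rung's underside is at z = 236 mm and rungs are spaced 260 mm apart (underside to underside).


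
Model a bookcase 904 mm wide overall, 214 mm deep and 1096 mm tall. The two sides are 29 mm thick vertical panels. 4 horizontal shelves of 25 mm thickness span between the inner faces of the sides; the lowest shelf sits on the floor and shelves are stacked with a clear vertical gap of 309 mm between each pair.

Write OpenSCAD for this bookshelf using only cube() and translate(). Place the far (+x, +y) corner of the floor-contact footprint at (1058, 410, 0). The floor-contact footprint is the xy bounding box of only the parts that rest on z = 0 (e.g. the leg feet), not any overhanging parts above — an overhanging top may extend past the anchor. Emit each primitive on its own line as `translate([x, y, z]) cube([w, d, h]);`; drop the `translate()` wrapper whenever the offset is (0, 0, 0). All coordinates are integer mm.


translate([154, 196, 0]) cube([29, 214, 1096]);
translate([1029, 196, 0]) cube([29, 214, 1096]);
translate([183, 196, 0]) cube([846, 214, 25]);
translate([183, 196, 334]) cube([846, 214, 25]);
translate([183, 196, 668]) cube([846, 214, 25]);
translate([183, 196, 1002]) cube([846, 214, 25]);
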